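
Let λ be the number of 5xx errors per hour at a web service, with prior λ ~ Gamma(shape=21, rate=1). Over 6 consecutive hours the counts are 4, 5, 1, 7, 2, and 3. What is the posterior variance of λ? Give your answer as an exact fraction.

43/49

Total count: 4 + 5 + 1 + 7 + 2 + 3 = 22.
Total exposure: 6 hours.
The Gamma prior is conjugate for the Poisson rate, so λ | data ~ Gamma(21+22, 1+6) = Gamma(43, 7).
Posterior variance = α'/β'² = 43/49.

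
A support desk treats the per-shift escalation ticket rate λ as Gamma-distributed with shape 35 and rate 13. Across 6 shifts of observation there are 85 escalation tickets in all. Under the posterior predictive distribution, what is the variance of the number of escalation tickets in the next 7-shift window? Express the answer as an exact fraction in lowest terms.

Total count 85 over total exposure 6 shifts.
By Gamma–Poisson conjugacy, the posterior is Gamma(α + Σx, β + Σt) = Gamma(35 + 85, 13 + 6) = Gamma(120, 19).
The posterior predictive for a window of length T is Negative Binomial with variance T·α'·(β'+T)/β'² = 7·120·26/361 = 21840/361.

21840/361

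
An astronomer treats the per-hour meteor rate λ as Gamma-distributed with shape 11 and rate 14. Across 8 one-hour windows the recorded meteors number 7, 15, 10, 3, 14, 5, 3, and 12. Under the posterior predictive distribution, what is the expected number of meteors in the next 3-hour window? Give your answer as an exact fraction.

120/11

Total count: 7 + 15 + 10 + 3 + 14 + 5 + 3 + 12 = 69.
Total exposure: 8 hours.
Conjugate update: add total count to the shape and total exposure to the rate, giving Gamma(80, 22).
Predictive mean over a 3-hour window = T·E[λ|data] = 3·80/22 = 120/11.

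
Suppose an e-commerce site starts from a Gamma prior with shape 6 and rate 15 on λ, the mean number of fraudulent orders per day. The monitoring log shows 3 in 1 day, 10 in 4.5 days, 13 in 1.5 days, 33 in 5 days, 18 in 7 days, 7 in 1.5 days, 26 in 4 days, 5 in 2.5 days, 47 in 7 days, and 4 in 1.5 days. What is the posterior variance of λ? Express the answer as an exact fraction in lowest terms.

Total count: 3 + 10 + 13 + 33 + 18 + 7 + 26 + 5 + 47 + 4 = 166.
Total exposure: 1 + 4.5 + 1.5 + 5 + 7 + 1.5 + 4 + 2.5 + 7 + 1.5 = 35.5 days.
Posterior: α' = 6 + 166 = 172, β' = 15 + 35.5 = 101/2.
Posterior variance = α'/β'² = 172/(10201/4) = 688/10201.

688/10201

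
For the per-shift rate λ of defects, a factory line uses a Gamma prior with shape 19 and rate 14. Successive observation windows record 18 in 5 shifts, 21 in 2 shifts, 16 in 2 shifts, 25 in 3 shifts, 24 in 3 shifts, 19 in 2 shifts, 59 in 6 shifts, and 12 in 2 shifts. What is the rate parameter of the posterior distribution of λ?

39

Total count: 18 + 21 + 16 + 25 + 24 + 19 + 59 + 12 = 194.
Total exposure: 5 + 2 + 2 + 3 + 3 + 2 + 6 + 2 = 25 shifts.
Conjugate update: add total count to the shape and total exposure to the rate, giving Gamma(213, 39).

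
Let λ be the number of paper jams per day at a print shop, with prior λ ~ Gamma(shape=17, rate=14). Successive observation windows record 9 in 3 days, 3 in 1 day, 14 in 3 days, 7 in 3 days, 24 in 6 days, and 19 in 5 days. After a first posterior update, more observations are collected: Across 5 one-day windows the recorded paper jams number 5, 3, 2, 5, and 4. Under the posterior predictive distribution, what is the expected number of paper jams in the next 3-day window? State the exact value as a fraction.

42/5

Total count: 9 + 3 + 14 + 7 + 24 + 19 = 76.
Total exposure: 3 + 1 + 3 + 3 + 6 + 5 = 21 days.
After the first batch: Gamma(17 + 76, 14 + 21) = Gamma(93, 35).
Total count: 5 + 3 + 2 + 5 + 4 = 19.
Total exposure: 5 days.
After the second batch: Gamma(93 + 19, 35 + 5) = Gamma(112, 40).
Predictive mean over a 3-day window = T·E[λ|data] = 3·112/40 = 42/5.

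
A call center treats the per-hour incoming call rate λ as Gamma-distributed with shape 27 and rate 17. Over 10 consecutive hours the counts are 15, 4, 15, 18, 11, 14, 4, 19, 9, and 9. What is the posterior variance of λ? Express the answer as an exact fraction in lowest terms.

Total count: 15 + 4 + 15 + 18 + 11 + 14 + 4 + 19 + 9 + 9 = 118.
Total exposure: 10 hours.
Gamma(α, β) with Poisson data over total exposure Σt gives posterior Gamma(α+Σx, β+Σt) = Gamma(145, 27).
Posterior variance = α'/β'² = 145/729.

145/729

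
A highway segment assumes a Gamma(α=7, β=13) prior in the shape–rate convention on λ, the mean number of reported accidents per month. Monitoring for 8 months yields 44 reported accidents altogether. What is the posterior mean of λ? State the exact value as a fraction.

17/7

Total count 44 over total exposure 8 months.
Gamma(α, β) with Poisson data over total exposure Σt gives posterior Gamma(α+Σx, β+Σt) = Gamma(51, 21).
Posterior mean = α'/β' = 51/21 = 17/7.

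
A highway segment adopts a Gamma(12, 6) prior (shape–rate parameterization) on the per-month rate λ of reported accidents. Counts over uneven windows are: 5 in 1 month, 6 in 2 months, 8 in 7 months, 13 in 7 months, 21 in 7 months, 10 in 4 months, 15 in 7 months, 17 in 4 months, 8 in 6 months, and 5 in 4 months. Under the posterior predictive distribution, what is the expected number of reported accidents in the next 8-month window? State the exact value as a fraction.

Total count: 5 + 6 + 8 + 13 + 21 + 10 + 15 + 17 + 8 + 5 = 108.
Total exposure: 1 + 2 + 7 + 7 + 7 + 4 + 7 + 4 + 6 + 4 = 49 months.
By Gamma–Poisson conjugacy, the posterior is Gamma(α + Σx, β + Σt) = Gamma(12 + 108, 6 + 49) = Gamma(120, 55).
Predictive mean over an 8-month window = T·E[λ|data] = 8·120/55 = 192/11.

192/11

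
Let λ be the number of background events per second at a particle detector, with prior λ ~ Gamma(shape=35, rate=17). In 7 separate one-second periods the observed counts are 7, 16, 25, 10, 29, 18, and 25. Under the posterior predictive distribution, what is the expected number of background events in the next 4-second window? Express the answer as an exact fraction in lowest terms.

55/2

Total count: 7 + 16 + 25 + 10 + 29 + 18 + 25 = 130.
Total exposure: 7 seconds.
The Gamma prior is conjugate for the Poisson rate, so λ | data ~ Gamma(35+130, 17+7) = Gamma(165, 24).
Predictive mean over a 4-second window = T·E[λ|data] = 4·165/24 = 55/2.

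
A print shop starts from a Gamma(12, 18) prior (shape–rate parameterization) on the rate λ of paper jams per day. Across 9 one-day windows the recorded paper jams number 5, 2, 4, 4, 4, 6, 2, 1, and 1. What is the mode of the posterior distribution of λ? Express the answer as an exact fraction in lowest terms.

Total count: 5 + 2 + 4 + 4 + 4 + 6 + 2 + 1 + 1 = 29.
Total exposure: 9 days.
By Gamma–Poisson conjugacy, the posterior is Gamma(α + Σx, β + Σt) = Gamma(12 + 29, 18 + 9) = Gamma(41, 27).
Posterior mode = (α'−1)/β' = 40/27.

40/27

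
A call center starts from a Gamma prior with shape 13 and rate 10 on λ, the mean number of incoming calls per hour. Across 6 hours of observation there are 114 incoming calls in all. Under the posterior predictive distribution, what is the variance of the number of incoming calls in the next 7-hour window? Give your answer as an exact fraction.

20447/256

Total count 114 over total exposure 6 hours.
By Gamma–Poisson conjugacy, the posterior is Gamma(α + Σx, β + Σt) = Gamma(13 + 114, 10 + 6) = Gamma(127, 16).
The posterior predictive for a window of length T is Negative Binomial with variance T·α'·(β'+T)/β'² = 7·127·23/256 = 20447/256.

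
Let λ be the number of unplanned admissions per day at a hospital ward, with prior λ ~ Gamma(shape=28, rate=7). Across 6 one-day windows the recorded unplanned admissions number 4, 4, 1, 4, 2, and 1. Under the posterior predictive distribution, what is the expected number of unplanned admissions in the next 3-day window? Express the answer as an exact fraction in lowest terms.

Total count: 4 + 4 + 1 + 4 + 2 + 1 = 16.
Total exposure: 6 days.
Gamma(α, β) with Poisson data over total exposure Σt gives posterior Gamma(α+Σx, β+Σt) = Gamma(44, 13).
Predictive mean over a 3-day window = T·E[λ|data] = 3·44/13 = 132/13.

132/13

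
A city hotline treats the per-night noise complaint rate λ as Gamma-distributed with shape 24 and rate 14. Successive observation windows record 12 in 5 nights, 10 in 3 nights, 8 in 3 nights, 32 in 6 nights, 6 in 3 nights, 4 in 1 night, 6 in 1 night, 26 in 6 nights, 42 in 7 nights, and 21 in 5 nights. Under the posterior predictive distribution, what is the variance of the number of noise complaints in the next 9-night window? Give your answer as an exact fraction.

1337/36

Total count: 12 + 10 + 8 + 32 + 6 + 4 + 6 + 26 + 42 + 21 = 167.
Total exposure: 5 + 3 + 3 + 6 + 3 + 1 + 1 + 6 + 7 + 5 = 40 nights.
By Gamma–Poisson conjugacy, the posterior is Gamma(α + Σx, β + Σt) = Gamma(24 + 167, 14 + 40) = Gamma(191, 54).
The posterior predictive for a window of length T is Negative Binomial with variance T·α'·(β'+T)/β'² = 9·191·63/2916 = 1337/36.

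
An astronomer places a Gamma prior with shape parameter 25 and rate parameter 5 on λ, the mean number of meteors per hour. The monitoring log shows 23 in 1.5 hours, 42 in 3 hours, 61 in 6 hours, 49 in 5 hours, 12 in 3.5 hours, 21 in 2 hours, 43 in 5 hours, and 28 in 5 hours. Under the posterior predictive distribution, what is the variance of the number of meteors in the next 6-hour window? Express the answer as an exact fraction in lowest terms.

532/9

Total count: 23 + 42 + 61 + 49 + 12 + 21 + 43 + 28 = 279.
Total exposure: 1.5 + 3 + 6 + 5 + 3.5 + 2 + 5 + 5 = 31 hours.
Gamma(α, β) with Poisson data over total exposure Σt gives posterior Gamma(α+Σx, β+Σt) = Gamma(304, 36).
The posterior predictive for a window of length T is Negative Binomial with variance T·α'·(β'+T)/β'² = 6·304·42/1296 = 532/9.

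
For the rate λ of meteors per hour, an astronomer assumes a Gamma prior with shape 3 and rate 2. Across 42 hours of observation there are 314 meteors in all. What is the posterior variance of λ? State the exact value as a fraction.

317/1936

Total count 314 over total exposure 42 hours.
Gamma(α, β) with Poisson data over total exposure Σt gives posterior Gamma(α+Σx, β+Σt) = Gamma(317, 44).
Posterior variance = α'/β'² = 317/1936.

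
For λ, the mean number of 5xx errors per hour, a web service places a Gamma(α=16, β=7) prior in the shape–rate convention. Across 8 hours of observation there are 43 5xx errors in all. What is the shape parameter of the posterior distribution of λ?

Total count 43 over total exposure 8 hours.
By Gamma–Poisson conjugacy, the posterior is Gamma(α + Σx, β + Σt) = Gamma(16 + 43, 7 + 8) = Gamma(59, 15).

59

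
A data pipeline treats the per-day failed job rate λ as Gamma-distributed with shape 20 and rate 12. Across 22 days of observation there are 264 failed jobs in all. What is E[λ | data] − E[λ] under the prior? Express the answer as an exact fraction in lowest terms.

Total count 264 over total exposure 22 days.
By Gamma–Poisson conjugacy, the posterior is Gamma(α + Σx, β + Σt) = Gamma(20 + 264, 12 + 22) = Gamma(284, 34).
Posterior mean = 284/34 = 142/17; prior mean = 20/12 = 5/3. Difference = 142/17 − 5/3 = 341/51.

341/51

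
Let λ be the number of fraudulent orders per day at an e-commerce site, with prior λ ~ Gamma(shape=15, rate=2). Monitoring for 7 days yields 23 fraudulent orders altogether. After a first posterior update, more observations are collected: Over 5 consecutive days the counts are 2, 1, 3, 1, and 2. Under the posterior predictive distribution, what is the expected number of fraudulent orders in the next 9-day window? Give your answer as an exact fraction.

423/14

Total count 23 over total exposure 7 days.
After the first batch: Gamma(15 + 23, 2 + 7) = Gamma(38, 9).
Total count: 2 + 1 + 3 + 1 + 2 = 9.
Total exposure: 5 days.
After the second batch: Gamma(38 + 9, 9 + 5) = Gamma(47, 14).
Predictive mean over a 9-day window = T·E[λ|data] = 9·47/14 = 423/14.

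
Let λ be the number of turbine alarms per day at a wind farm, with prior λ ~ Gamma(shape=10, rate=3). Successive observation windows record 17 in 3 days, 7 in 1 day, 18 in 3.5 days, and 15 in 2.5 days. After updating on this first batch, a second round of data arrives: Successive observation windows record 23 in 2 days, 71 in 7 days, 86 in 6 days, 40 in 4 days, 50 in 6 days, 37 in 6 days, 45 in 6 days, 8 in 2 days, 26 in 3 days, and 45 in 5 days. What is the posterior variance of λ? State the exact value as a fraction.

Total count: 17 + 7 + 18 + 15 = 57.
Total exposure: 3 + 1 + 3.5 + 2.5 = 10 days.
After the first batch: Gamma(10 + 57, 3 + 10) = Gamma(67, 13).
Total count: 23 + 71 + 86 + 40 + 50 + 37 + 45 + 8 + 26 + 45 = 431.
Total exposure: 2 + 7 + 6 + 4 + 6 + 6 + 6 + 2 + 3 + 5 = 47 days.
After the second batch: Gamma(67 + 431, 13 + 47) = Gamma(498, 60).
Posterior variance = α'/β'² = 498/3600 = 83/600.

83/600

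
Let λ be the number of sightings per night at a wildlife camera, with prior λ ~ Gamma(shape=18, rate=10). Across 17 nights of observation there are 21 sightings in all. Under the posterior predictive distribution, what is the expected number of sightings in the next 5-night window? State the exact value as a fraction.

65/9

Total count 21 over total exposure 17 nights.
By Gamma–Poisson conjugacy, the posterior is Gamma(α + Σx, β + Σt) = Gamma(18 + 21, 10 + 17) = Gamma(39, 27).
Predictive mean over a 5-night window = T·E[λ|data] = 5·39/27 = 65/9.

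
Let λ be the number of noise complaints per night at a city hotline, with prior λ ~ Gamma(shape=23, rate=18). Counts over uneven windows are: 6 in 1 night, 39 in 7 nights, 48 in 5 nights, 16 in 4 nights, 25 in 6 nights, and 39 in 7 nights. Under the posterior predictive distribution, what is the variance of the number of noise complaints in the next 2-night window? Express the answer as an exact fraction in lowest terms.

Total count: 6 + 39 + 48 + 16 + 25 + 39 = 173.
Total exposure: 1 + 7 + 5 + 4 + 6 + 7 = 30 nights.
Gamma(α, β) with Poisson data over total exposure Σt gives posterior Gamma(α+Σx, β+Σt) = Gamma(196, 48).
The posterior predictive for a window of length T is Negative Binomial with variance T·α'·(β'+T)/β'² = 2·196·50/2304 = 1225/144.

1225/144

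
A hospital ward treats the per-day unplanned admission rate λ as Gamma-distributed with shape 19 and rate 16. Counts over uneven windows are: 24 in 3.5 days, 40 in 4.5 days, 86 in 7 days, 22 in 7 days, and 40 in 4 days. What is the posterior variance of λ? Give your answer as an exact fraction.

Total count: 24 + 40 + 86 + 22 + 40 = 212.
Total exposure: 3.5 + 4.5 + 7 + 7 + 4 = 26 days.
Posterior: α' = 19 + 212 = 231, β' = 16 + 26 = 42.
Posterior variance = α'/β'² = 231/1764 = 11/84.

11/84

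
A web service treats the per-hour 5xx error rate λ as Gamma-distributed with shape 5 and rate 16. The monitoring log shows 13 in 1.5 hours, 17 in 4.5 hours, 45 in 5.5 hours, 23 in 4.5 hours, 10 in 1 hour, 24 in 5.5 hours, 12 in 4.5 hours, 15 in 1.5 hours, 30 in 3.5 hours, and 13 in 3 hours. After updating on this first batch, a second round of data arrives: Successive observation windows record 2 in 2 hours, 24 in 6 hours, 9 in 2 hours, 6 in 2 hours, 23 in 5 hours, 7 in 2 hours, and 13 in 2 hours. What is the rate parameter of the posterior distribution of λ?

Total count: 13 + 17 + 45 + 23 + 10 + 24 + 12 + 15 + 30 + 13 = 202.
Total exposure: 1.5 + 4.5 + 5.5 + 4.5 + 1 + 5.5 + 4.5 + 1.5 + 3.5 + 3 = 35 hours.
After the first batch: Gamma(5 + 202, 16 + 35) = Gamma(207, 51).
Total count: 2 + 24 + 9 + 6 + 23 + 7 + 13 = 84.
Total exposure: 2 + 6 + 2 + 2 + 5 + 2 + 2 = 21 hours.
After the second batch: Gamma(207 + 84, 51 + 21) = Gamma(291, 72).

72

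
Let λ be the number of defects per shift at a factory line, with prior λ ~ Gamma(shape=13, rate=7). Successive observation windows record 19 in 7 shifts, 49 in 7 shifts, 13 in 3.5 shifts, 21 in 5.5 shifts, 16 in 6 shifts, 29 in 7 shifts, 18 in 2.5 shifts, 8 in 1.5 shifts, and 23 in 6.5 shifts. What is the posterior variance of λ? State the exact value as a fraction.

Total count: 19 + 49 + 13 + 21 + 16 + 29 + 18 + 8 + 23 = 196.
Total exposure: 7 + 7 + 3.5 + 5.5 + 6 + 7 + 2.5 + 1.5 + 6.5 = 46.5 shifts.
By Gamma–Poisson conjugacy, the posterior is Gamma(α + Σx, β + Σt) = Gamma(13 + 196, 7 + 46.5) = Gamma(209, 107/2).
Posterior variance = α'/β'² = 209/(11449/4) = 836/11449.

836/11449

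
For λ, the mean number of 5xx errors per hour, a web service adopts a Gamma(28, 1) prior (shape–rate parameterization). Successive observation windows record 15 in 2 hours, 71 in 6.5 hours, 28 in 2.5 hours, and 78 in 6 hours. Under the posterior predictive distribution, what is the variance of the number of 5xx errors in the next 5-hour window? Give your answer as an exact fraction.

6325/81

Total count: 15 + 71 + 28 + 78 = 192.
Total exposure: 2 + 6.5 + 2.5 + 6 = 17 hours.
Conjugate update: add total count to the shape and total exposure to the rate, giving Gamma(220, 18).
The posterior predictive for a window of length T is Negative Binomial with variance T·α'·(β'+T)/β'² = 5·220·23/324 = 6325/81.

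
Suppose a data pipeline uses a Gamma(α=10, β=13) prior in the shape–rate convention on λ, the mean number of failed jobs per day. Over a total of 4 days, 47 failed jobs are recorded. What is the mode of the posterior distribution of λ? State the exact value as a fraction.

56/17

Total count 47 over total exposure 4 days.
The Gamma prior is conjugate for the Poisson rate, so λ | data ~ Gamma(10+47, 13+4) = Gamma(57, 17).
Posterior mode = (α'−1)/β' = 56/17.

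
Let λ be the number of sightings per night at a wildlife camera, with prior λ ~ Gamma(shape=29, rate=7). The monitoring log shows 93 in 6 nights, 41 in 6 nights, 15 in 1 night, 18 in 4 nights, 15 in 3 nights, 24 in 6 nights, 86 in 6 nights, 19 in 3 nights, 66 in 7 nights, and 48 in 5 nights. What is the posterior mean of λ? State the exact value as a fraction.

Total count: 93 + 41 + 15 + 18 + 15 + 24 + 86 + 19 + 66 + 48 = 425.
Total exposure: 6 + 6 + 1 + 4 + 3 + 6 + 6 + 3 + 7 + 5 = 47 nights.
The Gamma prior is conjugate for the Poisson rate, so λ | data ~ Gamma(29+425, 7+47) = Gamma(454, 54).
Posterior mean = α'/β' = 454/54 = 227/27.

227/27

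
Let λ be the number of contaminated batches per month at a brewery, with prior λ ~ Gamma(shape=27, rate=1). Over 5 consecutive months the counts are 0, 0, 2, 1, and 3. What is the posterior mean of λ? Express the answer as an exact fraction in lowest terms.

11/2

Total count: 0 + 0 + 2 + 1 + 3 = 6.
Total exposure: 5 months.
The Gamma prior is conjugate for the Poisson rate, so λ | data ~ Gamma(27+6, 1+5) = Gamma(33, 6).
Posterior mean = α'/β' = 33/6 = 11/2.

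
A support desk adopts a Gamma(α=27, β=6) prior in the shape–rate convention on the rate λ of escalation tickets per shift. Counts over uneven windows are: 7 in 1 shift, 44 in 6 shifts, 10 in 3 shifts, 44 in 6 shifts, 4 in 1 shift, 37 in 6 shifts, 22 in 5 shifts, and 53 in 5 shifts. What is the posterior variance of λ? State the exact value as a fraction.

Total count: 7 + 44 + 10 + 44 + 4 + 37 + 22 + 53 = 221.
Total exposure: 1 + 6 + 3 + 6 + 1 + 6 + 5 + 5 = 33 shifts.
Conjugate update: add total count to the shape and total exposure to the rate, giving Gamma(248, 39).
Posterior variance = α'/β'² = 248/1521.

248/1521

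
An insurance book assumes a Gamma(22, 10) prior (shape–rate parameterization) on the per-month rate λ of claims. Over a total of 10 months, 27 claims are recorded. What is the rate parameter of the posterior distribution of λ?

20

Total count 27 over total exposure 10 months.
The Gamma prior is conjugate for the Poisson rate, so λ | data ~ Gamma(22+27, 10+10) = Gamma(49, 20).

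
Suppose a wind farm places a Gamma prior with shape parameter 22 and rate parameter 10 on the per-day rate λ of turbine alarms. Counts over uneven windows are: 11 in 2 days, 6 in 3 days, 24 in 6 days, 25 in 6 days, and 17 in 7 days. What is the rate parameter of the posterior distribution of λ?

Total count: 11 + 6 + 24 + 25 + 17 = 83.
Total exposure: 2 + 3 + 6 + 6 + 7 = 24 days.
Gamma(α, β) with Poisson data over total exposure Σt gives posterior Gamma(α+Σx, β+Σt) = Gamma(105, 34).

34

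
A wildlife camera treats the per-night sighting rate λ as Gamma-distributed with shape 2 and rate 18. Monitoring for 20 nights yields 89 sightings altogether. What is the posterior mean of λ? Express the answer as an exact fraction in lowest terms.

Total count 89 over total exposure 20 nights.
By Gamma–Poisson conjugacy, the posterior is Gamma(α + Σx, β + Σt) = Gamma(2 + 89, 18 + 20) = Gamma(91, 38).
Posterior mean = α'/β' = 91/38.

91/38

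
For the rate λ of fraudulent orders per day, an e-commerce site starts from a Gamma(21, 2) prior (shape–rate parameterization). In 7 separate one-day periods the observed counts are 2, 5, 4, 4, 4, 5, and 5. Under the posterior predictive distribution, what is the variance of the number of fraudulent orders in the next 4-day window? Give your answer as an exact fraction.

Total count: 2 + 5 + 4 + 4 + 4 + 5 + 5 = 29.
Total exposure: 7 days.
Posterior: α' = 21 + 29 = 50, β' = 2 + 7 = 9.
The posterior predictive for a window of length T is Negative Binomial with variance T·α'·(β'+T)/β'² = 4·50·13/81 = 2600/81.

2600/81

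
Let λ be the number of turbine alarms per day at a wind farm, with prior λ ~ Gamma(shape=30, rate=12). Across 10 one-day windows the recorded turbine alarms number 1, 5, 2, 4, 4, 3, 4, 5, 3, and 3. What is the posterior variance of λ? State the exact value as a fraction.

16/121

Total count: 1 + 5 + 2 + 4 + 4 + 3 + 4 + 5 + 3 + 3 = 34.
Total exposure: 10 days.
Conjugate update: add total count to the shape and total exposure to the rate, giving Gamma(64, 22).
Posterior variance = α'/β'² = 64/484 = 16/121.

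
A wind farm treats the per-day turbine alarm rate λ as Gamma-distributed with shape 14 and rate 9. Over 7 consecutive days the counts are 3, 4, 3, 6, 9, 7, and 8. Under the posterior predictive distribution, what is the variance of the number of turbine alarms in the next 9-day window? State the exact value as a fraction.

Total count: 3 + 4 + 3 + 6 + 9 + 7 + 8 = 40.
Total exposure: 7 days.
Conjugate update: add total count to the shape and total exposure to the rate, giving Gamma(54, 16).
The posterior predictive for a window of length T is Negative Binomial with variance T·α'·(β'+T)/β'² = 9·54·25/256 = 6075/128.

6075/128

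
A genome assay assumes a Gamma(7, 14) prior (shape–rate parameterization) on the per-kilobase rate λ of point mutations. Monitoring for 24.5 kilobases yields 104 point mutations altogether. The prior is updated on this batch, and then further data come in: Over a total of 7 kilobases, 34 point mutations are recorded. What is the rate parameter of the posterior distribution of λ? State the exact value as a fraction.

Total count 104 over total exposure 24.5 kilobases.
After the first batch: Gamma(7 + 104, 14 + 24.5) = Gamma(111, 77/2).
Total count 34 over total exposure 7 kilobases.
After the second batch: Gamma(111 + 34, 77/2 + 7) = Gamma(145, 91/2).

91/2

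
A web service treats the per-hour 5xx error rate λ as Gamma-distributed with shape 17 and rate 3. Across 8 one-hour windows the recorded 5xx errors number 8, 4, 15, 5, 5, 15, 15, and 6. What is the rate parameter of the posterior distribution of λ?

11

Total count: 8 + 4 + 15 + 5 + 5 + 15 + 15 + 6 = 73.
Total exposure: 8 hours.
Conjugate update: add total count to the shape and total exposure to the rate, giving Gamma(90, 11).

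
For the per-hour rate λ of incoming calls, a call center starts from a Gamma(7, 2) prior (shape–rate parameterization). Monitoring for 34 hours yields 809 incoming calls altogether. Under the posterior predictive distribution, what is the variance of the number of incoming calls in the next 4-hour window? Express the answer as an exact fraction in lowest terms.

Total count 809 over total exposure 34 hours.
By Gamma–Poisson conjugacy, the posterior is Gamma(α + Σx, β + Σt) = Gamma(7 + 809, 2 + 34) = Gamma(816, 36).
The posterior predictive for a window of length T is Negative Binomial with variance T·α'·(β'+T)/β'² = 4·816·40/1296 = 2720/27.

2720/27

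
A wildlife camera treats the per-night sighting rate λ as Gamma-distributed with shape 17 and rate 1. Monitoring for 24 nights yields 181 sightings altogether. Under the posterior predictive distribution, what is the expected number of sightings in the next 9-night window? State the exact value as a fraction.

1782/25

Total count 181 over total exposure 24 nights.
The Gamma prior is conjugate for the Poisson rate, so λ | data ~ Gamma(17+181, 1+24) = Gamma(198, 25).
Predictive mean over a 9-night window = T·E[λ|data] = 9·198/25 = 1782/25.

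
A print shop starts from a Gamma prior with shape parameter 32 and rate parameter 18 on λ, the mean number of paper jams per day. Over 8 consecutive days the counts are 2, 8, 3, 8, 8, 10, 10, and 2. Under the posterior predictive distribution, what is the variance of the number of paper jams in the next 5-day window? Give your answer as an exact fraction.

Total count: 2 + 8 + 3 + 8 + 8 + 10 + 10 + 2 = 51.
Total exposure: 8 days.
Conjugate update: add total count to the shape and total exposure to the rate, giving Gamma(83, 26).
The posterior predictive for a window of length T is Negative Binomial with variance T·α'·(β'+T)/β'² = 5·83·31/676 = 12865/676.

12865/676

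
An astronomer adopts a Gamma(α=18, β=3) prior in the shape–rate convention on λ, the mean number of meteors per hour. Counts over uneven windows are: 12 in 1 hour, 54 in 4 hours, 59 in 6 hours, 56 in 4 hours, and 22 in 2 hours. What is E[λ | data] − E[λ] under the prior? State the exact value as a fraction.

101/20

Total count: 12 + 54 + 59 + 56 + 22 = 203.
Total exposure: 1 + 4 + 6 + 4 + 2 = 17 hours.
The Gamma prior is conjugate for the Poisson rate, so λ | data ~ Gamma(18+203, 3+17) = Gamma(221, 20).
Posterior mean = 221/20 = 221/20; prior mean = 18/3 = 6. Difference = 221/20 − 6 = 101/20.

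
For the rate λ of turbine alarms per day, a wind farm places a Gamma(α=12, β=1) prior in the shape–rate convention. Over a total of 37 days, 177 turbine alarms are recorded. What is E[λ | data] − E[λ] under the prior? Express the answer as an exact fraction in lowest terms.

-267/38

Total count 177 over total exposure 37 days.
Posterior: α' = 12 + 177 = 189, β' = 1 + 37 = 38.
Posterior mean = 189/38 = 189/38; prior mean = 12/1 = 12. Difference = 189/38 − 12 = -267/38.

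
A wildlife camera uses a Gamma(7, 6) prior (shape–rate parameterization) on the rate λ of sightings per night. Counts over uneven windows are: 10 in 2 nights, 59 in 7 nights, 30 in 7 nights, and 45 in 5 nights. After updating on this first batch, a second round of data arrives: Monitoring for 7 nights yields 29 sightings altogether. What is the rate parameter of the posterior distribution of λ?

Total count: 10 + 59 + 30 + 45 = 144.
Total exposure: 2 + 7 + 7 + 5 = 21 nights.
After the first batch: Gamma(7 + 144, 6 + 21) = Gamma(151, 27).
Total count 29 over total exposure 7 nights.
After the second batch: Gamma(151 + 29, 27 + 7) = Gamma(180, 34).

34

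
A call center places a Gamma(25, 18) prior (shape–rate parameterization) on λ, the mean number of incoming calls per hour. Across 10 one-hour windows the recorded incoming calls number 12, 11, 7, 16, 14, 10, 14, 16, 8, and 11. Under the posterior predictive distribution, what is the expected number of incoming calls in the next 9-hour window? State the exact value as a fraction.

Total count: 12 + 11 + 7 + 16 + 14 + 10 + 14 + 16 + 8 + 11 = 119.
Total exposure: 10 hours.
Conjugate update: add total count to the shape and total exposure to the rate, giving Gamma(144, 28).
Predictive mean over a 9-hour window = T·E[λ|data] = 9·144/28 = 324/7.

324/7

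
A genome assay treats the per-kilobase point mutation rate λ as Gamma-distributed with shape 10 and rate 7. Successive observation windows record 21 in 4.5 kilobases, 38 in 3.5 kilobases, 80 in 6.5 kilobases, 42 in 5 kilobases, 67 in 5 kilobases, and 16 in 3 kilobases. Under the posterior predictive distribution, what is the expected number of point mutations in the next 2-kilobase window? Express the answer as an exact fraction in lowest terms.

1096/69

Total count: 21 + 38 + 80 + 42 + 67 + 16 = 264.
Total exposure: 4.5 + 3.5 + 6.5 + 5 + 5 + 3 = 27.5 kilobases.
By Gamma–Poisson conjugacy, the posterior is Gamma(α + Σx, β + Σt) = Gamma(10 + 264, 7 + 27.5) = Gamma(274, 69/2).
Predictive mean over a 2-kilobase window = T·E[λ|data] = 2·274/(69/2) = 1096/69.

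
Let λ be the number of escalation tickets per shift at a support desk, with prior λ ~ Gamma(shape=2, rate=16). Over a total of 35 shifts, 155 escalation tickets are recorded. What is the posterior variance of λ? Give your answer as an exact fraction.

157/2601

Total count 155 over total exposure 35 shifts.
Posterior: α' = 2 + 155 = 157, β' = 16 + 35 = 51.
Posterior variance = α'/β'² = 157/2601.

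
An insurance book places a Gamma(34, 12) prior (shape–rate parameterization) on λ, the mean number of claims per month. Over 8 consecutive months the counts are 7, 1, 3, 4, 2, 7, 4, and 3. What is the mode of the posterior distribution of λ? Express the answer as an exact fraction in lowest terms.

16/5

Total count: 7 + 1 + 3 + 4 + 2 + 7 + 4 + 3 = 31.
Total exposure: 8 months.
The Gamma prior is conjugate for the Poisson rate, so λ | data ~ Gamma(34+31, 12+8) = Gamma(65, 20).
Posterior mode = (α'−1)/β' = 64/20 = 16/5.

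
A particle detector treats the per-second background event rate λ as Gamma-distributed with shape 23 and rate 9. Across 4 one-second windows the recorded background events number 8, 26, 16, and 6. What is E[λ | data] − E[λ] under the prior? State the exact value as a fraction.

412/117

Total count: 8 + 26 + 16 + 6 = 56.
Total exposure: 4 seconds.
Gamma(α, β) with Poisson data over total exposure Σt gives posterior Gamma(α+Σx, β+Σt) = Gamma(79, 13).
Posterior mean = 79/13 = 79/13; prior mean = 23/9 = 23/9. Difference = 79/13 − 23/9 = 412/117.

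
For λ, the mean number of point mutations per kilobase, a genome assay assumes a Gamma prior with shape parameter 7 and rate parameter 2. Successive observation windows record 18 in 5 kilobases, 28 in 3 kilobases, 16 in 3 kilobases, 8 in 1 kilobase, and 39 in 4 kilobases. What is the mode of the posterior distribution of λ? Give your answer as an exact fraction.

115/18

Total count: 18 + 28 + 16 + 8 + 39 = 109.
Total exposure: 5 + 3 + 3 + 1 + 4 = 16 kilobases.
Gamma(α, β) with Poisson data over total exposure Σt gives posterior Gamma(α+Σx, β+Σt) = Gamma(116, 18).
Posterior mode = (α'−1)/β' = 115/18.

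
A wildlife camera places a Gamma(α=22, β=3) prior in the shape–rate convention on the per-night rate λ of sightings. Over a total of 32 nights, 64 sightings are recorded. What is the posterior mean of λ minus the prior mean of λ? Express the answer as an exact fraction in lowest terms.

-512/105

Total count 64 over total exposure 32 nights.
The Gamma prior is conjugate for the Poisson rate, so λ | data ~ Gamma(22+64, 3+32) = Gamma(86, 35).
Posterior mean = 86/35 = 86/35; prior mean = 22/3 = 22/3. Difference = 86/35 − 22/3 = -512/105.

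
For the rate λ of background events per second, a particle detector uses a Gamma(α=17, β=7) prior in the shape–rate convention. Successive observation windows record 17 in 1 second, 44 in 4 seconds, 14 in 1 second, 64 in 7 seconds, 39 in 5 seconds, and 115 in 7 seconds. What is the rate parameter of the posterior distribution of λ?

32

Total count: 17 + 44 + 14 + 64 + 39 + 115 = 293.
Total exposure: 1 + 4 + 1 + 7 + 5 + 7 = 25 seconds.
Gamma(α, β) with Poisson data over total exposure Σt gives posterior Gamma(α+Σx, β+Σt) = Gamma(310, 32).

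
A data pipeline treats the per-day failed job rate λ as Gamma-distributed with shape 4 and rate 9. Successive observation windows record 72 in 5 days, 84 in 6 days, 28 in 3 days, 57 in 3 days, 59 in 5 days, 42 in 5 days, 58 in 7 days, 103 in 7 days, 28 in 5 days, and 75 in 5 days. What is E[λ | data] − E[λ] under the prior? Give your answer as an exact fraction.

Total count: 72 + 84 + 28 + 57 + 59 + 42 + 58 + 103 + 28 + 75 = 606.
Total exposure: 5 + 6 + 3 + 3 + 5 + 5 + 7 + 7 + 5 + 5 = 51 days.
By Gamma–Poisson conjugacy, the posterior is Gamma(α + Σx, β + Σt) = Gamma(4 + 606, 9 + 51) = Gamma(610, 60).
Posterior mean = 610/60 = 61/6; prior mean = 4/9 = 4/9. Difference = 61/6 − 4/9 = 175/18.

175/18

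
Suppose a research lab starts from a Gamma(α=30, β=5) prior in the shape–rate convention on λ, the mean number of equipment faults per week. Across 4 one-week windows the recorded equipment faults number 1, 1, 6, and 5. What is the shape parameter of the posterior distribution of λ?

43

Total count: 1 + 1 + 6 + 5 = 13.
Total exposure: 4 weeks.
Conjugate update: add total count to the shape and total exposure to the rate, giving Gamma(43, 9).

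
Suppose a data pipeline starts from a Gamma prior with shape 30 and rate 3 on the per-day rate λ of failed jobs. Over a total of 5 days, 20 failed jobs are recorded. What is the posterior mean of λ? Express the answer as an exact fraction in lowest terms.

Total count 20 over total exposure 5 days.
The Gamma prior is conjugate for the Poisson rate, so λ | data ~ Gamma(30+20, 3+5) = Gamma(50, 8).
Posterior mean = α'/β' = 50/8 = 25/4.

25/4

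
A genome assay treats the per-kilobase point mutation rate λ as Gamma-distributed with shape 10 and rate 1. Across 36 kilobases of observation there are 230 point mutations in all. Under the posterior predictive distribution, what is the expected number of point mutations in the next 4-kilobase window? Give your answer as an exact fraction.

960/37

Total count 230 over total exposure 36 kilobases.
The Gamma prior is conjugate for the Poisson rate, so λ | data ~ Gamma(10+230, 1+36) = Gamma(240, 37).
Predictive mean over a 4-kilobase window = T·E[λ|data] = 4·240/37 = 960/37.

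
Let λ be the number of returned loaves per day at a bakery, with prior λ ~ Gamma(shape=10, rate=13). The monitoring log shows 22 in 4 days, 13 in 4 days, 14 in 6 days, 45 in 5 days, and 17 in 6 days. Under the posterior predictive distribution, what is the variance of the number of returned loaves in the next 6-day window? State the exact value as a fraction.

Total count: 22 + 13 + 14 + 45 + 17 = 111.
Total exposure: 4 + 4 + 6 + 5 + 6 = 25 days.
Gamma(α, β) with Poisson data over total exposure Σt gives posterior Gamma(α+Σx, β+Σt) = Gamma(121, 38).
The posterior predictive for a window of length T is Negative Binomial with variance T·α'·(β'+T)/β'² = 6·121·44/1444 = 7986/361.

7986/361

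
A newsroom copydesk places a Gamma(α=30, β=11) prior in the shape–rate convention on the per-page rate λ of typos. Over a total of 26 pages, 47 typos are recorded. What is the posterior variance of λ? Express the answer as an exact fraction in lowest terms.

77/1369

Total count 47 over total exposure 26 pages.
Conjugate update: add total count to the shape and total exposure to the rate, giving Gamma(77, 37).
Posterior variance = α'/β'² = 77/1369.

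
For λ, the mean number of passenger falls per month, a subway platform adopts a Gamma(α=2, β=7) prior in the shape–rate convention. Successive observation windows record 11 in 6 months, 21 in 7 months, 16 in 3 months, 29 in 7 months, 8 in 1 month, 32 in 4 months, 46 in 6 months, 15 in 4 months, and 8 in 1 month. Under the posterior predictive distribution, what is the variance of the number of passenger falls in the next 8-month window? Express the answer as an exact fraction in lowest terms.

20304/529

Total count: 11 + 21 + 16 + 29 + 8 + 32 + 46 + 15 + 8 = 186.
Total exposure: 6 + 7 + 3 + 7 + 1 + 4 + 6 + 4 + 1 = 39 months.
Conjugate update: add total count to the shape and total exposure to the rate, giving Gamma(188, 46).
The posterior predictive for a window of length T is Negative Binomial with variance T·α'·(β'+T)/β'² = 8·188·54/2116 = 20304/529.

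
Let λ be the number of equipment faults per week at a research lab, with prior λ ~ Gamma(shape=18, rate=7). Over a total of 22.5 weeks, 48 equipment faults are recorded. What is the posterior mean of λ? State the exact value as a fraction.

132/59

Total count 48 over total exposure 22.5 weeks.
Posterior: α' = 18 + 48 = 66, β' = 7 + 22.5 = 59/2.
Posterior mean = α'/β' = 66/(59/2) = 132/59.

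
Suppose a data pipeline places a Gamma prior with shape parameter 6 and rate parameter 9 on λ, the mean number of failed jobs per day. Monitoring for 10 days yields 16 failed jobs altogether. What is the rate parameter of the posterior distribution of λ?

Total count 16 over total exposure 10 days.
Posterior: α' = 6 + 16 = 22, β' = 9 + 10 = 19.

19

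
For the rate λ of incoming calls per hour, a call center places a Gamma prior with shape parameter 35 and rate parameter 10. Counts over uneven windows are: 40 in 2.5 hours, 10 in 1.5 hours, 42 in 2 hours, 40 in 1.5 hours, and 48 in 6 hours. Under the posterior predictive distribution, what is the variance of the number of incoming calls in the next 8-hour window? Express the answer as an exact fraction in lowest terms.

216720/2209

Total count: 40 + 10 + 42 + 40 + 48 = 180.
Total exposure: 2.5 + 1.5 + 2 + 1.5 + 6 = 13.5 hours.
Gamma(α, β) with Poisson data over total exposure Σt gives posterior Gamma(α+Σx, β+Σt) = Gamma(215, 47/2).
The posterior predictive for a window of length T is Negative Binomial with variance T·α'·(β'+T)/β'² = 8·215·(63/2)/(2209/4) = 216720/2209.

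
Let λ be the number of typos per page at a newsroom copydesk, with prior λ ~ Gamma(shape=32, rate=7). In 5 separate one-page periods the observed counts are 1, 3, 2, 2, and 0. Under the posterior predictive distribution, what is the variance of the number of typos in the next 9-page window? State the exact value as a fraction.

Total count: 1 + 3 + 2 + 2 + 0 = 8.
Total exposure: 5 pages.
Gamma(α, β) with Poisson data over total exposure Σt gives posterior Gamma(α+Σx, β+Σt) = Gamma(40, 12).
The posterior predictive for a window of length T is Negative Binomial with variance T·α'·(β'+T)/β'² = 9·40·21/144 = 105/2.

105/2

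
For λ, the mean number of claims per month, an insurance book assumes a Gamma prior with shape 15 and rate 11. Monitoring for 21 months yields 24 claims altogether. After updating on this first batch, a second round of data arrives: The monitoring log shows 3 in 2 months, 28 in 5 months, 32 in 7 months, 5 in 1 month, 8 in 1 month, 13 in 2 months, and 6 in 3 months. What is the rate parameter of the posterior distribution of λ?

Total count 24 over total exposure 21 months.
After the first batch: Gamma(15 + 24, 11 + 21) = Gamma(39, 32).
Total count: 3 + 28 + 32 + 5 + 8 + 13 + 6 = 95.
Total exposure: 2 + 5 + 7 + 1 + 1 + 2 + 3 = 21 months.
After the second batch: Gamma(39 + 95, 32 + 21) = Gamma(134, 53).

53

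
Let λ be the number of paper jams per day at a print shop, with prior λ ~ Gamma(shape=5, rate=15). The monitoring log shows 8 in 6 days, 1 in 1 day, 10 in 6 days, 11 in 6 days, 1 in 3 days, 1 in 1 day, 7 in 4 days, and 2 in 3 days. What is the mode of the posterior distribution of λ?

1

Total count: 8 + 1 + 10 + 11 + 1 + 1 + 7 + 2 = 41.
Total exposure: 6 + 1 + 6 + 6 + 3 + 1 + 4 + 3 = 30 days.
By Gamma–Poisson conjugacy, the posterior is Gamma(α + Σx, β + Σt) = Gamma(5 + 41, 15 + 30) = Gamma(46, 45).
Posterior mode = (α'−1)/β' = 45/45 = 1.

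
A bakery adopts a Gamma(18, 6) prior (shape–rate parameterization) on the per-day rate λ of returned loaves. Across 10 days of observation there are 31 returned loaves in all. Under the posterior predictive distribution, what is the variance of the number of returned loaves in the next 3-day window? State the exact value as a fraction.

Total count 31 over total exposure 10 days.
Conjugate update: add total count to the shape and total exposure to the rate, giving Gamma(49, 16).
The posterior predictive for a window of length T is Negative Binomial with variance T·α'·(β'+T)/β'² = 3·49·19/256 = 2793/256.

2793/256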